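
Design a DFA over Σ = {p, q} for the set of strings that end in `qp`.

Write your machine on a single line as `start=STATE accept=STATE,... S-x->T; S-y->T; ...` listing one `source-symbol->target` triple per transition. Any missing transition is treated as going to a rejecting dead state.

Let each state record the length of the longest suffix of the input read so far that is also a prefix of `qp`. B means the last symbol is `q`; C means the last 2 symbols are `qp`. Accept only at C, where the string currently ends in `qp`.
With 3 states:
       p  q 
>  A   A  B 
   B   C  B 
 * C   A  B 
(> = start, * = accepting)

start=A; accept=C; A-p->A; A-q->B; B-p->C; B-q->B; C-p->A; C-q->B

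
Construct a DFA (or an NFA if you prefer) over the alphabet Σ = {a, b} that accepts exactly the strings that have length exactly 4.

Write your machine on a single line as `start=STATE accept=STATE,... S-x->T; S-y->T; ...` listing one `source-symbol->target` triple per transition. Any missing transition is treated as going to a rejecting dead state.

Count input length up to 5: every symbol moves from q0 toward q5, which means 'more than 4' and absorbs. Accept from {q4}.
With 6 states:
        a   b  
>  q0   q1  q1 
   q1   q2  q2 
   q2   q3  q3 
   q3   q4  q4 
 * q4   q5  q5 
   q5   q5  q5 
(> = start, * = accepting)

start=q0; accept=q4; q0-a->q1; q0-b->q1; q1-a->q2; q1-b->q2; q2-a->q3; q2-b->q3; q3-a->q4; q3-b->q4; q4-a->q5; q4-b->q5; q5-a->q5; q5-b->q5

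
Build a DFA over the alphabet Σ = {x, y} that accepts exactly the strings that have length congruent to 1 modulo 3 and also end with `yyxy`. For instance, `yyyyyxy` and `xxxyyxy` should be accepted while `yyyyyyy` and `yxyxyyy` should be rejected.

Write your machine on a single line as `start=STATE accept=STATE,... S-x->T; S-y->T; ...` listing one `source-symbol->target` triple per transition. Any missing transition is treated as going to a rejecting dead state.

start=s0; accept=s11; s0-x->s1; s0-y->s2; s1-x->s3; s1-y->s4; s2-x->s3; s2-y->s5; s3-x->s0; s3-y->s6; s4-x->s0; s4-y->s7; s5-x->s8; s5-y->s7; s6-x->s1; s6-y->s9; s7-x->s10; s7-y->s9; s8-x->s1; s8-y->s11; s9-x->s12; s9-y->s5; s10-x->s3; s10-y->s13; s11-x->s3; s11-y->s5; s12-x->s0; s12-y->s14; s13-x->s0; s13-y->s7; s14-x->s1; s14-y->s9

Handle the two conditions separately and then intersect. One (3 states) tracks the input length modulo 3; the other (5 states) tracks how much of the suffix `yyxy` has currently been matched. Each combined state is a pair, one component from each; accept when both components accept.
A 15-state machine:
          x    y  
>  s0     s1   s2 
   s1     s3   s4 
   s2     s3   s5 
   s3     s0   s6 
   s4     s0   s7 
   s5     s8   s7 
   s6     s1   s9 
   s7    s10   s9 
   s8     s1  s11 
   s9    s12   s5 
   s10    s3  s13 
 * s11    s3   s5 
   s12    s0  s14 
   s13    s0   s7 
   s14    s1   s9 
(> = start, * = accepting)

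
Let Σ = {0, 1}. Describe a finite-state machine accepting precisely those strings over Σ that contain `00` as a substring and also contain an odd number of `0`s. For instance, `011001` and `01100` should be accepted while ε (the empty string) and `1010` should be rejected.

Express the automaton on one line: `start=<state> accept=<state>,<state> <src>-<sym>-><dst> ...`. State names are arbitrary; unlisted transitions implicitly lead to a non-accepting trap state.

Run two small machines in parallel and take their product. One (3 states) tracks whether and how much of `00` has been seen; the other (2 states) tracks the count of `0`s modulo 2. Each combined state is a pair, one component from each; accept when both components accept.
6 states suffice.
        0   1  
>  q0   q1  q0 
   q1   q2  q3 
   q2   q4  q2 
   q3   q5  q3 
 * q4   q2  q4 
   q5   q4  q0 
(> = start, * = accepting)

start=q0 accept=q4 q0-0->q1 q0-1->q0 q1-0->q2 q1-1->q3 q2-0->q4 q2-1->q2 q3-0->q5 q3-1->q3 q4-0->q2 q4-1->q4 q5-0->q4 q5-1->q0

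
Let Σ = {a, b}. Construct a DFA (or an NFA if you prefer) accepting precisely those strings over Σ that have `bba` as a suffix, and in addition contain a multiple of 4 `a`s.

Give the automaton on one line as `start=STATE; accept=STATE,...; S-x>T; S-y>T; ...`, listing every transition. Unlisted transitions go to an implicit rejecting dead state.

Run two small machines in parallel and take their product. The first has 4 states tracking how much of the suffix `bba` has currently been matched; the second has 4 states tracking the count of `a`s modulo 4. A product state is a pair (one from each), accepting exactly when both do.
          a    b  
>  S0     S1   S2 
   S1     S3   S4 
   S2     S1   S5 
   S3     S6   S7 
   S4     S3   S8 
   S5     S9   S5 
   S6     S0  S10 
   S7     S6  S11 
   S8    S12   S8 
   S9     S3   S4 
   S10    S0  S13 
   S11   S14  S11 
   S12    S6   S7 
   S13   S15  S13 
   S14    S0  S10 
 * S15    S1   S2 
(> = start, * = accepting)

start=S0; accept=S15; S0-a>S1; S0-b>S2; S1-a>S3; S1-b>S4; S2-a>S1; S2-b>S5; S3-a>S6; S3-b>S7; S4-a>S3; S4-b>S8; S5-a>S9; S5-b>S5; S6-a>S0; S6-b>S10; S7-a>S6; S7-b>S11; S8-a>S12; S8-b>S8; S9-a>S3; S9-b>S4; S10-a>S0; S10-b>S13; S11-a>S14; S11-b>S11; S12-a>S6; S12-b>S7; S13-a>S15; S13-b>S13; S14-a>S0; S14-b>S10; S15-a>S1; S15-b>S2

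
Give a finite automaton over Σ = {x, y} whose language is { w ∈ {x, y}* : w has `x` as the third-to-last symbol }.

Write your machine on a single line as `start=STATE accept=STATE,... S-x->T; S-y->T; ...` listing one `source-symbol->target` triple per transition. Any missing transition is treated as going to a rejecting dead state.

A DFA must remember the last 3 symbols (since which symbol is third-to-last isn't known until the input ends). Use one state per possible window of the last ≤3 symbols; accept from those whose window starts with `x`.
       x  y 
>  A   B  C 
   B   D  E 
   C   F  G 
   D   H  I 
   E   J  K 
   F   L  M 
   G   N  O 
 * H   H  I 
 * I   J  K 
 * J   L  M 
 * K   N  O 
   L   H  I 
   M   J  K 
   N   L  M 
   O   N  O 
(> = start, * = accepting)

start=A; accept=H,I,J,K; A-x->B; A-y->C; B-x->D; B-y->E; C-x->F; C-y->G; D-x->H; D-y->I; E-x->J; E-y->K; F-x->L; F-y->M; G-x->N; G-y->O; H-x->H; H-y->I; I-x->J; I-y->K; J-x->L; J-y->M; K-x->N; K-y->O; L-x->H; L-y->I; M-x->J; M-y->K; N-x->L; N-y->M; O-x->N; O-y->O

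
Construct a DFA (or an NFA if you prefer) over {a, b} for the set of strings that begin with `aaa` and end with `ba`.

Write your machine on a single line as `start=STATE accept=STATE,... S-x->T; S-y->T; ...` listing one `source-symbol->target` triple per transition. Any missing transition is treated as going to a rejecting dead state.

Run two small machines in parallel and take their product. The first has 5 states tracking whether the input so far still matches the prefix `aaa`; the second has 3 states tracking how much of the suffix `ba` has currently been matched. A product state is a pair (one from each), accepting exactly when both do.
A 9-state machine:
        a   b  
>  S0   S1  S2 
   S1   S3  S2 
   S2   S4  S2 
   S3   S5  S2 
   S4   S6  S2 
   S5   S5  S7 
   S6   S6  S2 
   S7   S8  S7 
 * S8   S5  S7 
(> = start, * = accepting)

start=S0; accept=S8; S0-a->S1; S0-b->S2; S1-a->S3; S1-b->S2; S2-a->S4; S2-b->S2; S3-a->S5; S3-b->S2; S4-a->S6; S4-b->S2; S5-a->S5; S5-b->S7; S6-a->S6; S6-b->S2; S7-a->S8; S7-b->S7; S8-a->S5; S8-b->S7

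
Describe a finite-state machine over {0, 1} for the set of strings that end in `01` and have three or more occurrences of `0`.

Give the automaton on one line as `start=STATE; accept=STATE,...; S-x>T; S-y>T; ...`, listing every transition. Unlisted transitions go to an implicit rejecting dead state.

Handle the two conditions separately and then intersect. One (3 states) tracks how much of the suffix `01` has currently been matched; the other (5 states) tracks the count of `0`s, saturating at 4. Each combined state is a pair, one component from each; accept when both components accept. After merging equivalent states the machine shrinks.
A 5-state machine:
        0   1  
>  S0   S1  S0 
   S1   S2  S1 
   S2   S3  S2 
   S3   S3  S4 
 * S4   S3  S2 
(> = start, * = accepting)

start=S0; accept=S4; S0-0>S1; S0-1>S0; S1-0>S2; S1-1>S1; S2-0>S3; S2-1>S2; S3-0>S3; S3-1>S4; S4-0>S3; S4-1>S2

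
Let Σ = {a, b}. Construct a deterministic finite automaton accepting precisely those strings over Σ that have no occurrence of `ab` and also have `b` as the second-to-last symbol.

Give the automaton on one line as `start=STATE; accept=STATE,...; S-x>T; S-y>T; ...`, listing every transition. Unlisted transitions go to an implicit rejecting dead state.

Run two small machines in parallel and take their product. The first has 3 states tracking partial matches of the forbidden pattern `ab`; the second has 7 states tracking the last 2 symbols read. A product state is a pair (one from each), accepting exactly when both do.
With 10 states:
        a   b  
>  q0   q1  q2 
   q1   q3  q4 
   q2   q5  q6 
   q3   q3  q4 
   q4   q7  q8 
 * q5   q3  q4 
 * q6   q5  q6 
   q7   q9  q4 
   q8   q7  q8 
   q9   q9  q4 
(> = start, * = accepting)

start=q0; accept=q5,q6; q0-a>q1; q0-b>q2; q1-a>q3; q1-b>q4; q2-a>q5; q2-b>q6; q3-a>q3; q3-b>q4; q4-a>q7; q4-b>q8; q5-a>q3; q5-b>q4; q6-a>q5; q6-b>q6; q7-a>q9; q7-b>q4; q8-a>q7; q8-b>q8; q9-a>q9; q9-b>q4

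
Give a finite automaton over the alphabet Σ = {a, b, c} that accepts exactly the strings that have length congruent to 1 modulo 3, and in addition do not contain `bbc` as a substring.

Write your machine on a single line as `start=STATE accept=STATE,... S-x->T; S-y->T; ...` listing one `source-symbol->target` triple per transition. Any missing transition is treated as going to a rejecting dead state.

start=q0; accept=q1,q2,q9; q0-a->q1; q0-b->q2; q0-c->q1; q1-a->q3; q1-b->q4; q1-c->q3; q2-a->q3; q2-b->q5; q2-c->q3; q3-a->q0; q3-b->q6; q3-c->q0; q4-a->q0; q4-b->q7; q4-c->q0; q5-a->q0; q5-b->q7; q5-c->q8; q6-a->q1; q6-b->q9; q6-c->q1; q7-a->q1; q7-b->q9; q7-c->q8; q8-a->q8; q8-b->q8; q8-c->q8; q9-a->q3; q9-b->q5; q9-c->q8

Build one automaton per condition and run them in lockstep. One (3 states) tracks the input length modulo 3; the other (4 states) tracks partial matches of the forbidden pattern `bbc`. Each combined state is a pair, one component from each; accept when both components accept. Minimizing collapses redundant product states.
A 10-state machine:
        a   b   c  
>  q0   q1  q2  q1 
 * q1   q3  q4  q3 
 * q2   q3  q5  q3 
   q3   q0  q6  q0 
   q4   q0  q7  q0 
   q5   q0  q7  q8 
   q6   q1  q9  q1 
   q7   q1  q9  q8 
   q8   q8  q8  q8 
 * q9   q3  q5  q8 
(> = start, * = accepting)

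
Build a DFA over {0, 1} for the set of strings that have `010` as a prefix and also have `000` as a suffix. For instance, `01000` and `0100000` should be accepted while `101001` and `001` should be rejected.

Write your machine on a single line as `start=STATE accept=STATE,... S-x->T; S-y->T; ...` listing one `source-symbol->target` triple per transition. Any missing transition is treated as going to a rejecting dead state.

start=q0; accept=q10; q0-0->q1; q0-1->q2; q1-0->q3; q1-1->q4; q2-0->q5; q2-1->q2; q3-0->q6; q3-1->q2; q4-0->q7; q4-1->q2; q5-0->q3; q5-1->q2; q6-0->q6; q6-1->q2; q7-0->q8; q7-1->q9; q8-0->q10; q8-1->q9; q9-0->q7; q9-1->q9; q10-0->q10; q10-1->q9

Handle the two conditions separately and then intersect. One (5 states) tracks whether the input so far still matches the prefix `010`; the other (4 states) tracks how much of the suffix `000` has currently been matched. Each combined state is a pair, one component from each; accept when both components accept.
An 11-state machine:
          0    1  
>  q0     q1   q2 
   q1     q3   q4 
   q2     q5   q2 
   q3     q6   q2 
   q4     q7   q2 
   q5     q3   q2 
   q6     q6   q2 
   q7     q8   q9 
   q8    q10   q9 
   q9     q7   q9 
 * q10   q10   q9 
(> = start, * = accepting)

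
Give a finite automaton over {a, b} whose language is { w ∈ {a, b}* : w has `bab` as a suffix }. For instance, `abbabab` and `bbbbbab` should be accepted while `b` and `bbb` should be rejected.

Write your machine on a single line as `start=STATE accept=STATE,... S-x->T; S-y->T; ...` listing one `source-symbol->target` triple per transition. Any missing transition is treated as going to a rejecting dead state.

start=q0; accept=q3; q0-a->q0; q0-b->q1; q1-a->q2; q1-b->q1; q2-a->q0; q2-b->q3; q3-a->q2; q3-b->q1

Remember how much of `bab` the current input suffix matches. State q0 means no match yet; q1 means the last symbol is `b`; q2 means the last 2 symbols are `ba`; q3 means the last 3 symbols are `bab`. Only q3 accepts. On a mismatch, fall back to the longest proper suffix that is still a prefix of `bab`.
        a   b  
>  q0   q0  q1 
   q1   q2  q1 
   q2   q0  q3 
 * q3   q2  q1 
(> = start, * = accepting)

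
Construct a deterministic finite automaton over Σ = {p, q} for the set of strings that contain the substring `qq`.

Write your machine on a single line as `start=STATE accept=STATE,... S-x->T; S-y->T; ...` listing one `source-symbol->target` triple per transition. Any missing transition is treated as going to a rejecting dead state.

States s0..s1 record the length of the longest prefix of `qq` that matches the current input suffix. Reaching s2 means `qq` has been seen, and we stay there forever. Accept from s2.
3 states suffice.
        p   q  
>  s0   s0  s1 
   s1   s0  s2 
 * s2   s2  s2 
(> = start, * = accepting)

start=s0; accept=s2; s0-p->s0; s0-q->s1; s1-p->s0; s1-q->s2; s2-p->s2; s2-q->s2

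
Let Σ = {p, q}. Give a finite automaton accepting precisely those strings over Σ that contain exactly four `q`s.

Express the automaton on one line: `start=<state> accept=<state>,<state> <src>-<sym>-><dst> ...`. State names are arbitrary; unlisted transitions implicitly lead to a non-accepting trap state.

start=S0 accept=S4 S0-p->S0 S0-q->S1 S1-p->S1 S1-q->S2 S2-p->S2 S2-q->S3 S3-p->S3 S3-q->S4 S4-p->S4 S4-q->S5 S5-p->S5 S5-q->S5

Only the number of `q`s matters, and only up to 5. Make a chain S0 → S1 → S2 → S3 → S4 → S5 advanced by each `q` (with S5 absorbing); every other symbol self-loops. The accepting set is {S4}.
With 6 states:
        p   q  
>  S0   S0  S1 
   S1   S1  S2 
   S2   S2  S3 
   S3   S3  S4 
 * S4   S4  S5 
   S5   S5  S5 
(> = start, * = accepting)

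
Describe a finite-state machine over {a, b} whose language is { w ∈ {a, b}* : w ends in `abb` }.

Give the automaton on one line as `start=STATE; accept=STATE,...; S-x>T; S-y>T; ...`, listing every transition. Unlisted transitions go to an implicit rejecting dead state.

start=q0; accept=q3; q0-a>q1; q0-b>q0; q1-a>q1; q1-b>q2; q2-a>q1; q2-b>q3; q3-a>q1; q3-b>q0

Remember how much of `abb` the current input suffix matches. State q0 means no match yet; q1 means the last symbol is `a`; q2 means the last 2 symbols are `ab`; q3 means the last 3 symbols are `abb`. Only q3 accepts. On a mismatch, fall back to the longest proper suffix that is still a prefix of `abb`.
4 states suffice.
        a   b  
>  q0   q1  q0 
   q1   q1  q2 
   q2   q1  q3 
 * q3   q1  q0 
(> = start, * = accepting)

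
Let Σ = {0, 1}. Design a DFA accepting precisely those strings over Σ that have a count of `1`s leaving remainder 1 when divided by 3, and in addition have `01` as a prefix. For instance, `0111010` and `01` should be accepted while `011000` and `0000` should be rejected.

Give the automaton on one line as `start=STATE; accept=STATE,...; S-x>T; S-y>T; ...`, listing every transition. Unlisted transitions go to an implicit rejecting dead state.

start=S0; accept=S3; S0-0>S1; S0-1>S2; S1-0>S2; S1-1>S3; S2-0>S2; S2-1>S2; S3-0>S3; S3-1>S4; S4-0>S4; S4-1>S5; S5-0>S5; S5-1>S3

Run two small machines in parallel and take their product. The first has 3 states tracking the count of `1`s modulo 3; the second has 4 states tracking whether the input so far still matches the prefix `01`. A product state is a pair (one from each), accepting exactly when both do. Minimizing collapses redundant product states.
With 6 states:
        0   1  
>  S0   S1  S2 
   S1   S2  S3 
   S2   S2  S2 
 * S3   S3  S4 
   S4   S4  S5 
   S5   S5  S3 
(> = start, * = accepting)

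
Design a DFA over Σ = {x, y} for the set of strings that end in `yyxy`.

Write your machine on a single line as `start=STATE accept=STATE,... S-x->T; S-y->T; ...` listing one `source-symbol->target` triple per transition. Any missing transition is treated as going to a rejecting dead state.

start=s0; accept=s4; s0-x->s0; s0-y->s1; s1-x->s0; s1-y->s2; s2-x->s3; s2-y->s2; s3-x->s0; s3-y->s4; s4-x->s0; s4-y->s2

Let each state record the length of the longest suffix of the input read so far that is also a prefix of `yyxy`. s1 means the last symbol is `y`; s2 means the last 2 symbols are `yy`; s3 means the last 3 symbols are `yyx`; s4 means the last 4 symbols are `yyxy`. Accept only at s4, where the string currently ends in `yyxy`.
A 5-state machine:
        x   y  
>  s0   s0  s1 
   s1   s0  s2 
   s2   s3  s2 
   s3   s0  s4 
 * s4   s0  s2 
(> = start, * = accepting)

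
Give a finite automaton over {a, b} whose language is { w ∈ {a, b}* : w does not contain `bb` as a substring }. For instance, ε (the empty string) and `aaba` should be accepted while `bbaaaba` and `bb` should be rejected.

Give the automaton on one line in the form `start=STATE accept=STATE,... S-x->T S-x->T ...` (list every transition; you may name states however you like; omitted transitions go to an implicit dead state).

This is the complement of 'contains `bb`'. Use the same substring-matching states — s0 through s2 holding how much of `bb` has just been matched — but flip the accepting set: everything except the trap s2 accepts.
3 states suffice.
        a   b  
>* s0   s0  s1 
 * s1   s0  s2 
   s2   s2  s2 
(> = start, * = accepting)

start=s0 accept=s0,s1 s0-a->s0 s0-b->s1 s1-a->s0 s1-b->s2 s2-a->s2 s2-b->s2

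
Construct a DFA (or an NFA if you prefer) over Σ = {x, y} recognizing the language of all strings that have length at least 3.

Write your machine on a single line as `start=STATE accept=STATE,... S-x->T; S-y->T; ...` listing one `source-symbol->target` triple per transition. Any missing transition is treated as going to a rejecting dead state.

start=A; accept=D,E; A-x->B; A-y->B; B-x->C; B-y->C; C-x->D; C-y->D; D-x->E; D-y->E; E-x->E; E-y->E

Count input length up to 4: every symbol moves from A toward E, which means 'more than 3' and absorbs. Accept from {D, E}.
       x  y 
>  A   B  B 
   B   C  C 
   C   D  D 
 * D   E  E 
 * E   E  E 
(> = start, * = accepting)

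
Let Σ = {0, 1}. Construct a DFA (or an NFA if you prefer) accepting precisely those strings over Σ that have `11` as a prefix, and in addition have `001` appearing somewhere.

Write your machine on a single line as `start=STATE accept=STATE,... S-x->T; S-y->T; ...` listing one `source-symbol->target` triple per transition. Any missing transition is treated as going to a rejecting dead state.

start=q0; accept=q6; q0-0->q1; q0-1->q2; q1-0->q1; q1-1->q1; q2-0->q1; q2-1->q3; q3-0->q4; q3-1->q3; q4-0->q5; q4-1->q3; q5-0->q5; q5-1->q6; q6-0->q6; q6-1->q6

Handle the two conditions separately and then intersect. The first has 4 states tracking whether the input so far still matches the prefix `11`; the second has 4 states tracking whether and how much of `001` has been seen. A product state is a pair (one from each), accepting exactly when both do. After merging equivalent states the machine shrinks.
7 states suffice.
        0   1  
>  q0   q1  q2 
   q1   q1  q1 
   q2   q1  q3 
   q3   q4  q3 
   q4   q5  q3 
   q5   q5  q6 
 * q6   q6  q6 
(> = start, * = accepting)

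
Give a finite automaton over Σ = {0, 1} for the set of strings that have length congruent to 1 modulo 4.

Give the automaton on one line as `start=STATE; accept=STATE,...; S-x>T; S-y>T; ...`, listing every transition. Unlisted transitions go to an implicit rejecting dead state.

Count input length modulo 4: every symbol advances one step around the cycle S0 → S1 → S2 → S3 → S0. Accept at S1.
A 4-state machine:
        0   1  
>  S0   S1  S1 
 * S1   S2  S2 
   S2   S3  S3 
   S3   S0  S0 
(> = start, * = accepting)

start=S0; accept=S1; S0-0>S1; S0-1>S1; S1-0>S2; S1-1>S2; S2-0>S3; S2-1>S3; S3-0>S0; S3-1>S0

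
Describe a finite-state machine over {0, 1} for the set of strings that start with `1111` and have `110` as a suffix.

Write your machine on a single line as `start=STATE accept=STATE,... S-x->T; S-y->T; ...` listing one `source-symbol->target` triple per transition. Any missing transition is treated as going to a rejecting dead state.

Handle the two conditions separately and then intersect. The first has 6 states tracking whether the input so far still matches the prefix `1111`; the second has 4 states tracking how much of the suffix `110` has currently been matched. A product state is a pair (one from each), accepting exactly when both do. Minimizing collapses redundant product states.
9 states suffice.
        0   1  
>  q0   q1  q2 
   q1   q1  q1 
   q2   q1  q3 
   q3   q1  q4 
   q4   q1  q5 
   q5   q6  q5 
 * q6   q7  q8 
   q7   q7  q8 
   q8   q7  q5 
(> = start, * = accepting)

start=q0; accept=q6; q0-0->q1; q0-1->q2; q1-0->q1; q1-1->q1; q2-0->q1; q2-1->q3; q3-0->q1; q3-1->q4; q4-0->q1; q4-1->q5; q5-0->q6; q5-1->q5; q6-0->q7; q6-1->q8; q7-0->q7; q7-1->q8; q8-0->q7; q8-1->q5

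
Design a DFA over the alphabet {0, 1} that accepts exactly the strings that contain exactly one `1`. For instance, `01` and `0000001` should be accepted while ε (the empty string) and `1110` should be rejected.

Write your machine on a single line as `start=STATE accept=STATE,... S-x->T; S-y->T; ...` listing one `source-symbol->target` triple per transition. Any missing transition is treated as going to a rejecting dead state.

start=s0; accept=s1; s0-0->s0; s0-1->s1; s1-0->s1; s1-1->s2; s2-0->s2; s2-1->s2

Only the number of `1`s matters, and only up to 2. Make a chain s0 → s1 → s2 advanced by each `1` (with s2 absorbing); every other symbol self-loops. The accepting set is {s1}.
With 3 states:
        0   1  
>  s0   s0  s1 
 * s1   s1  s2 
   s2   s2  s2 
(> = start, * = accepting)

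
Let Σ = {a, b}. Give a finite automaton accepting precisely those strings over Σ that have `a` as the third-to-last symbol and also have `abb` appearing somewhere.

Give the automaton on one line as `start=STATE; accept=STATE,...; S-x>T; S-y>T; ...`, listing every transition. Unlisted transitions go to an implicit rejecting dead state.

start=S0; accept=S3,S8,S9,S10; S0-a>S1; S0-b>S0; S1-a>S1; S1-b>S2; S2-a>S1; S2-b>S3; S3-a>S4; S3-b>S5; S4-a>S6; S4-b>S7; S5-a>S4; S5-b>S5; S6-a>S8; S6-b>S9; S7-a>S10; S7-b>S3; S8-a>S8; S8-b>S9; S9-a>S10; S9-b>S3; S10-a>S6; S10-b>S7

Build one automaton per condition and run them in lockstep. The first has 15 states tracking the last 3 symbols read; the second has 4 states tracking whether and how much of `abb` has been seen. A product state is a pair (one from each), accepting exactly when both do. Equivalent product states are then merged.
          a    b  
>  S0     S1   S0 
   S1     S1   S2 
   S2     S1   S3 
 * S3     S4   S5 
   S4     S6   S7 
   S5     S4   S5 
   S6     S8   S9 
   S7    S10   S3 
 * S8     S8   S9 
 * S9    S10   S3 
 * S10    S6   S7 
(> = start, * = accepting)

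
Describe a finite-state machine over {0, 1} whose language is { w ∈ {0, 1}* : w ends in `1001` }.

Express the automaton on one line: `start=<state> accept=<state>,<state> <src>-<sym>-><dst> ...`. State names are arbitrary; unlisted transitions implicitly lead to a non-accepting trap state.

start=q0 accept=q4 q0-0->q0 q0-1->q1 q1-0->q2 q1-1->q1 q2-0->q3 q2-1->q1 q3-0->q0 q3-1->q4 q4-0->q2 q4-1->q1

Remember how much of `1001` the current input suffix matches. State q0 means no match yet; q1 means the last symbol is `1`; q2 means the last 2 symbols are `10`; q3 means the last 3 symbols are `100`; q4 means the last 4 symbols are `1001`. Only q4 accepts. On a mismatch, fall back to the longest proper suffix that is still a prefix of `1001`.
A 5-state machine:
        0   1  
>  q0   q0  q1 
   q1   q2  q1 
   q2   q3  q1 
   q3   q0  q4 
 * q4   q2  q1 
(> = start, * = accepting)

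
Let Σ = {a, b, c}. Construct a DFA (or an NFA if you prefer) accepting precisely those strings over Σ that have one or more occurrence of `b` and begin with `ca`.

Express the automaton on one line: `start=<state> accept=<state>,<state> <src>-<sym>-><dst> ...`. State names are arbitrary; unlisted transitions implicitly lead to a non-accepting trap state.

start=s0 accept=s4 s0-a->s1 s0-b->s1 s0-c->s2 s1-a->s1 s1-b->s1 s1-c->s1 s2-a->s3 s2-b->s1 s2-c->s1 s3-a->s3 s3-b->s4 s3-c->s3 s4-a->s4 s4-b->s4 s4-c->s4

Run two small machines in parallel and take their product. The first has 3 states tracking the count of `b`s, saturating at 2; the second has 4 states tracking whether the input so far still matches the prefix `ca`. A product state is a pair (one from each), accepting exactly when both do. Minimizing collapses redundant product states.
5 states suffice.
        a   b   c  
>  s0   s1  s1  s2 
   s1   s1  s1  s1 
   s2   s3  s1  s1 
   s3   s3  s4  s3 
 * s4   s4  s4  s4 
(> = start, * = accepting)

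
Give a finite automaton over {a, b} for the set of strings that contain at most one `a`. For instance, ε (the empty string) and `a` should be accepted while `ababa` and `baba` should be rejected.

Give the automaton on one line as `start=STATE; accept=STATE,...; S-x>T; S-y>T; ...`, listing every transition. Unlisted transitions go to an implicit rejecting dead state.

Count `a`s, saturating at 2: state S0 means no `a` yet, S1 means one `a` seen, S2 means more than one. Each `a` increments (capped at S2); other symbols loop. Accept from {S0, S1}.
        a   b  
>* S0   S1  S0 
 * S1   S2  S1 
   S2   S2  S2 
(> = start, * = accepting)

start=S0; accept=S0,S1; S0-a>S1; S0-b>S0; S1-a>S2; S1-b>S1; S2-a>S2; S2-b>S2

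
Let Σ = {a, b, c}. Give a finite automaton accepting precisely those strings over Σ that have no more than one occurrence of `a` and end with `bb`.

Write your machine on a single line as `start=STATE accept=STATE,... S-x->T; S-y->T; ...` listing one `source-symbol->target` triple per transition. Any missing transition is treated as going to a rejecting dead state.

start=s0; accept=s5,s7; s0-a->s1; s0-b->s2; s0-c->s0; s1-a->s3; s1-b->s4; s1-c->s1; s2-a->s1; s2-b->s5; s2-c->s0; s3-a->s3; s3-b->s6; s3-c->s3; s4-a->s3; s4-b->s7; s4-c->s1; s5-a->s1; s5-b->s5; s5-c->s0; s6-a->s3; s6-b->s8; s6-c->s3; s7-a->s3; s7-b->s7; s7-c->s1; s8-a->s3; s8-b->s8; s8-c->s3

Build one automaton per condition and run them in lockstep. One (3 states) tracks the count of `a`s, saturating at 2; the other (3 states) tracks how much of the suffix `bb` has currently been matched. Each combined state is a pair, one component from each; accept when both components accept.
A 9-state machine:
        a   b   c  
>  s0   s1  s2  s0 
   s1   s3  s4  s1 
   s2   s1  s5  s0 
   s3   s3  s6  s3 
   s4   s3  s7  s1 
 * s5   s1  s5  s0 
   s6   s3  s8  s3 
 * s7   s3  s7  s1 
   s8   s3  s8  s3 
(> = start, * = accepting)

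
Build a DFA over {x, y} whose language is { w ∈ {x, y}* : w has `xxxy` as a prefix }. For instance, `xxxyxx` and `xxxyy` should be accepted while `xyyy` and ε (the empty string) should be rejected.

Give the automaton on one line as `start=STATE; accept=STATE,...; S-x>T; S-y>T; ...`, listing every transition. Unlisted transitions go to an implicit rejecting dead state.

start=S0; accept=S4; S0-x>S1; S0-y>S5; S1-x>S2; S1-y>S5; S2-x>S3; S2-y>S5; S3-x>S5; S3-y>S4; S4-x>S4; S4-y>S4; S5-x>S5; S5-y>S5

Walk along `xxxy` while the input agrees: from S0 take `x` to S1, and so on. Any deviation drops to the rejecting sink S5. Once S4 is reached the prefix is confirmed and every continuation is accepted.
6 states suffice.
        x   y  
>  S0   S1  S5 
   S1   S2  S5 
   S2   S3  S5 
   S3   S5  S4 
 * S4   S4  S4 
   S5   S5  S5 
(> = start, * = accepting)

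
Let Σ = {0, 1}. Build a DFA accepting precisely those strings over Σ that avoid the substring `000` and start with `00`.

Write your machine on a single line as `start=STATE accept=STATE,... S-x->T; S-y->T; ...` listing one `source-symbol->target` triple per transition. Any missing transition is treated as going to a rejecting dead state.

Run two small machines in parallel and take their product. The first has 4 states tracking partial matches of the forbidden pattern `000`; the second has 4 states tracking whether the input so far still matches the prefix `00`. A product state is a pair (one from each), accepting exactly when both do. Equivalent product states are then merged.
        0   1  
>  S0   S1  S2 
   S1   S3  S2 
   S2   S2  S2 
 * S3   S2  S4 
 * S4   S5  S4 
 * S5   S3  S4 
(> = start, * = accepting)

start=S0; accept=S3,S4,S5; S0-0->S1; S0-1->S2; S1-0->S3; S1-1->S2; S2-0->S2; S2-1->S2; S3-0->S2; S3-1->S4; S4-0->S5; S4-1->S4; S5-0->S3; S5-1->S4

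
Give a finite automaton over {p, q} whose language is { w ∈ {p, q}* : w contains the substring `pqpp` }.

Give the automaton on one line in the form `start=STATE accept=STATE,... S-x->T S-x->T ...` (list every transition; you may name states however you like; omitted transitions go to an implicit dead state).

Track how much of `pqpp` has been matched so far: state S0 is no progress, S4 is the absorbing accept state reached once `pqpp` has occurred. Intermediate states record partial matches; on a mismatch, fall back to the longest reusable overlap.
A 5-state machine:
        p   q  
>  S0   S1  S0 
   S1   S1  S2 
   S2   S3  S0 
   S3   S4  S2 
 * S4   S4  S4 
(> = start, * = accepting)

start=S0 accept=S4 S0-p->S1 S0-q->S0 S1-p->S1 S1-q->S2 S2-p->S3 S2-q->S0 S3-p->S4 S3-q->S2 S4-p->S4 S4-q->S4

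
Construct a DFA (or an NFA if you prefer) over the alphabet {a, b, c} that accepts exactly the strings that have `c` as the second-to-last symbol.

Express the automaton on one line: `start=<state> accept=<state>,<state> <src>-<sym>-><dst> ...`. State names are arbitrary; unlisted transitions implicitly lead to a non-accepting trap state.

start=S0 accept=S10,S11,S12 S0-a->S1 S0-b->S2 S0-c->S3 S1-a->S4 S1-b->S5 S1-c->S6 S2-a->S7 S2-b->S8 S2-c->S9 S3-a->S10 S3-b->S11 S3-c->S12 S4-a->S4 S4-b->S5 S4-c->S6 S5-a->S7 S5-b->S8 S5-c->S9 S6-a->S10 S6-b->S11 S6-c->S12 S7-a->S4 S7-b->S5 S7-c->S6 S8-a->S7 S8-b->S8 S8-c->S9 S9-a->S10 S9-b->S11 S9-c->S12 S10-a->S4 S10-b->S5 S10-c->S6 S11-a->S7 S11-b->S8 S11-c->S9 S12-a->S10 S12-b->S11 S12-c->S12

A DFA must remember the last 2 symbols (since which symbol is second-to-last isn't known until the input ends). Use one state per possible window of the last ≤2 symbols; accept from those whose window starts with `c`.
          a    b    c  
>  S0     S1   S2   S3 
   S1     S4   S5   S6 
   S2     S7   S8   S9 
   S3    S10  S11  S12 
   S4     S4   S5   S6 
   S5     S7   S8   S9 
   S6    S10  S11  S12 
   S7     S4   S5   S6 
   S8     S7   S8   S9 
   S9    S10  S11  S12 
 * S10    S4   S5   S6 
 * S11    S7   S8   S9 
 * S12   S10  S11  S12 
(> = start, * = accepting)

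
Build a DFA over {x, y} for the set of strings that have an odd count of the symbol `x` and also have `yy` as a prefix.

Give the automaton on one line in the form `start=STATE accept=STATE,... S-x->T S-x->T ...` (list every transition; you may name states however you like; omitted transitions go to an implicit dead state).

Build one automaton per condition and run them in lockstep. The first has 2 states tracking the count of `x`s modulo 2; the second has 4 states tracking whether the input so far still matches the prefix `yy`. A product state is a pair (one from each), accepting exactly when both do. After merging equivalent states the machine shrinks.
With 5 states:
        x   y  
>  S0   S1  S2 
   S1   S1  S1 
   S2   S1  S3 
   S3   S4  S3 
 * S4   S3  S4 
(> = start, * = accepting)

start=S0 accept=S4 S0-x->S1 S0-y->S2 S1-x->S1 S1-y->S1 S2-x->S1 S2-y->S3 S3-x->S4 S3-y->S3 S4-x->S3 S4-y->S4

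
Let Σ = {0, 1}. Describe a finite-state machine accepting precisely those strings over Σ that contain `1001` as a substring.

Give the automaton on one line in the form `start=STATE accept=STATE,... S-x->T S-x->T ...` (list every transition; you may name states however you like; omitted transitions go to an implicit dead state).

States q0..q3 record the length of the longest prefix of `1001` that matches the current input suffix. Reaching q4 means `1001` has been seen, and we stay there forever. Accept from q4.
A 5-state machine:
        0   1  
>  q0   q0  q1 
   q1   q2  q1 
   q2   q3  q1 
   q3   q0  q4 
 * q4   q4  q4 
(> = start, * = accepting)

start=q0 accept=q4 q0-0->q0 q0-1->q1 q1-0->q2 q1-1->q1 q2-0->q3 q2-1->q1 q3-0->q0 q3-1->q4 q4-0->q4 q4-1->q4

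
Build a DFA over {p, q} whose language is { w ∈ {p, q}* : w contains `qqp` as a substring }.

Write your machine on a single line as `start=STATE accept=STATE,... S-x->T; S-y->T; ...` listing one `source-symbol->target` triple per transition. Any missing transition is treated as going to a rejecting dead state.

Track how much of `qqp` has been matched so far: state s0 is no progress, s3 is the absorbing accept state reached once `qqp` has occurred. Intermediate states record partial matches; on a mismatch, fall back to the longest reusable overlap.
A 4-state machine:
        p   q  
>  s0   s0  s1 
   s1   s0  s2 
   s2   s3  s2 
 * s3   s3  s3 
(> = start, * = accepting)

start=s0; accept=s3; s0-p->s0; s0-q->s1; s1-p->s0; s1-q->s2; s2-p->s3; s2-q->s2; s3-p->s3; s3-q->s3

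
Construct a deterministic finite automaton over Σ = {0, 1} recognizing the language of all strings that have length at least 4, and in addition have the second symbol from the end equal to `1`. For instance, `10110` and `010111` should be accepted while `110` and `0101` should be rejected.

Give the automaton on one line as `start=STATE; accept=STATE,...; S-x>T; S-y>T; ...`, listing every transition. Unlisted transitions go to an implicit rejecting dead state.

start=s0; accept=s13,s14,s17,s18; s0-0>s1; s0-1>s2; s1-0>s3; s1-1>s4; s2-0>s5; s2-1>s6; s3-0>s7; s3-1>s8; s4-0>s9; s4-1>s10; s5-0>s7; s5-1>s8; s6-0>s9; s6-1>s10; s7-0>s11; s7-1>s12; s8-0>s13; s8-1>s14; s9-0>s11; s9-1>s12; s10-0>s13; s10-1>s14; s11-0>s15; s11-1>s16; s12-0>s17; s12-1>s18; s13-0>s15; s13-1>s16; s14-0>s17; s14-1>s18; s15-0>s15; s15-1>s16; s16-0>s17; s16-1>s18; s17-0>s15; s17-1>s16; s18-0>s17; s18-1>s18

Run two small machines in parallel and take their product. The first has 6 states tracking the input length, saturating at 5; the second has 7 states tracking the last 2 symbols read. A product state is a pair (one from each), accepting exactly when both do.
With 19 states:
          0    1  
>  s0     s1   s2 
   s1     s3   s4 
   s2     s5   s6 
   s3     s7   s8 
   s4     s9  s10 
   s5     s7   s8 
   s6     s9  s10 
   s7    s11  s12 
   s8    s13  s14 
   s9    s11  s12 
   s10   s13  s14 
   s11   s15  s16 
   s12   s17  s18 
 * s13   s15  s16 
 * s14   s17  s18 
   s15   s15  s16 
   s16   s17  s18 
 * s17   s15  s16 
 * s18   s17  s18 
(> = start, * = accepting)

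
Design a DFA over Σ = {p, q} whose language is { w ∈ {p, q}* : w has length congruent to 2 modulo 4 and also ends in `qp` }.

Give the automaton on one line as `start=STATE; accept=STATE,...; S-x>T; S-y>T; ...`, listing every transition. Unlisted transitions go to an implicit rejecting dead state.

Run two small machines in parallel and take their product. The first has 4 states tracking the input length modulo 4; the second has 3 states tracking how much of the suffix `qp` has currently been matched. A product state is a pair (one from each), accepting exactly when both do.
          p    q  
>  s0     s1   s2 
   s1     s3   s4 
   s2     s5   s4 
   s3     s6   s7 
   s4     s8   s7 
 * s5     s6   s7 
   s6     s0   s9 
   s7    s10   s9 
   s8     s0   s9 
   s9    s11   s2 
   s10    s1   s2 
   s11    s3   s4 
(> = start, * = accepting)

start=s0; accept=s5; s0-p>s1; s0-q>s2; s1-p>s3; s1-q>s4; s2-p>s5; s2-q>s4; s3-p>s6; s3-q>s7; s4-p>s8; s4-q>s7; s5-p>s6; s5-q>s7; s6-p>s0; s6-q>s9; s7-p>s10; s7-q>s9; s8-p>s0; s8-q>s9; s9-p>s11; s9-q>s2; s10-p>s1; s10-q>s2; s11-p>s3; s11-q>s4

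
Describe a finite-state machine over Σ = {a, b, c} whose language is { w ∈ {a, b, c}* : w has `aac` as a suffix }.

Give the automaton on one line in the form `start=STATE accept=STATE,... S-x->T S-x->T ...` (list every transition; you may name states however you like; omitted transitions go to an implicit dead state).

start=S0 accept=S3 S0-a->S1 S0-b->S0 S0-c->S0 S1-a->S2 S1-b->S0 S1-c->S0 S2-a->S2 S2-b->S0 S2-c->S3 S3-a->S1 S3-b->S0 S3-c->S0

Remember how much of `aac` the current input suffix matches. State S0 means no match yet; S1 means the last symbol is `a`; S2 means the last 2 symbols are `aa`; S3 means the last 3 symbols are `aac`. Only S3 accepts. On a mismatch, fall back to the longest proper suffix that is still a prefix of `aac`.
With 4 states:
        a   b   c  
>  S0   S1  S0  S0 
   S1   S2  S0  S0 
   S2   S2  S0  S3 
 * S3   S1  S0  S0 
(> = start, * = accepting)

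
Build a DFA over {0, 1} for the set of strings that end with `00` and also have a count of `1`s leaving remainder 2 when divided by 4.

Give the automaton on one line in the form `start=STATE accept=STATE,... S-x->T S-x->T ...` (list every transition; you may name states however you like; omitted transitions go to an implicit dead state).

start=s0 accept=s5 s0-0->s0 s0-1->s1 s1-0->s1 s1-1->s2 s2-0->s3 s2-1->s4 s3-0->s5 s3-1->s4 s4-0->s4 s4-1->s0 s5-0->s5 s5-1->s4

Run two small machines in parallel and take their product. The first has 3 states tracking how much of the suffix `00` has currently been matched; the second has 4 states tracking the count of `1`s modulo 4. A product state is a pair (one from each), accepting exactly when both do. Minimizing collapses redundant product states.
6 states suffice.
        0   1  
>  s0   s0  s1 
   s1   s1  s2 
   s2   s3  s4 
   s3   s5  s4 
   s4   s4  s0 
 * s5   s5  s4 
(> = start, * = accepting)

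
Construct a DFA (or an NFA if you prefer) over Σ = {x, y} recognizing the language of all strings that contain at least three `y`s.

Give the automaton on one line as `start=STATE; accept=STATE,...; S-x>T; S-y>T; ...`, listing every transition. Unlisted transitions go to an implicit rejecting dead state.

Only the number of `y`s matters, and only up to 4. Make a chain q0 → q1 → q2 → q3 → q4 advanced by each `y` (with q4 absorbing); every other symbol self-loops. The accepting set is {q3, q4}.
        x   y  
>  q0   q0  q1 
   q1   q1  q2 
   q2   q2  q3 
 * q3   q3  q4 
 * q4   q4  q4 
(> = start, * = accepting)

start=q0; accept=q3,q4; q0-x>q0; q0-y>q1; q1-x>q1; q1-y>q2; q2-x>q2; q2-y>q3; q3-x>q3; q3-y>q4; q4-x>q4; q4-y>q4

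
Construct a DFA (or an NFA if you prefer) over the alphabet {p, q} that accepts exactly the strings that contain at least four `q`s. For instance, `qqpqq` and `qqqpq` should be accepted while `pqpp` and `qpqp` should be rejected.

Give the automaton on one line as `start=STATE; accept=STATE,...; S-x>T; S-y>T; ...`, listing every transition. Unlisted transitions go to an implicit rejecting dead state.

start=s0; accept=s4,s5; s0-p>s0; s0-q>s1; s1-p>s1; s1-q>s2; s2-p>s2; s2-q>s3; s3-p>s3; s3-q>s4; s4-p>s4; s4-q>s5; s5-p>s5; s5-q>s5

Only the number of `q`s matters, and only up to 5. Make a chain s0 → s1 → s2 → s3 → s4 → s5 advanced by each `q` (with s5 absorbing); every other symbol self-loops. The accepting set is {s4, s5}.
6 states suffice.
        p   q  
>  s0   s0  s1 
   s1   s1  s2 
   s2   s2  s3 
   s3   s3  s4 
 * s4   s4  s5 
 * s5   s5  s5 
(> = start, * = accepting)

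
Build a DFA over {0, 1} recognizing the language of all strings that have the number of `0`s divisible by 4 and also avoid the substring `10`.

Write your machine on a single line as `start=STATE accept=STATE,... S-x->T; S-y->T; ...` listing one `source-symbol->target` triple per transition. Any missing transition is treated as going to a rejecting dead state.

start=q0; accept=q0,q2; q0-0->q1; q0-1->q2; q1-0->q3; q1-1->q4; q2-0->q4; q2-1->q2; q3-0->q5; q3-1->q4; q4-0->q4; q4-1->q4; q5-0->q0; q5-1->q4

Handle the two conditions separately and then intersect. One (4 states) tracks the count of `0`s modulo 4; the other (3 states) tracks partial matches of the forbidden pattern `10`. Each combined state is a pair, one component from each; accept when both components accept. Minimizing collapses redundant product states.
6 states suffice.
        0   1  
>* q0   q1  q2 
   q1   q3  q4 
 * q2   q4  q2 
   q3   q5  q4 
   q4   q4  q4 
   q5   q0  q4 
(> = start, * = accepting)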